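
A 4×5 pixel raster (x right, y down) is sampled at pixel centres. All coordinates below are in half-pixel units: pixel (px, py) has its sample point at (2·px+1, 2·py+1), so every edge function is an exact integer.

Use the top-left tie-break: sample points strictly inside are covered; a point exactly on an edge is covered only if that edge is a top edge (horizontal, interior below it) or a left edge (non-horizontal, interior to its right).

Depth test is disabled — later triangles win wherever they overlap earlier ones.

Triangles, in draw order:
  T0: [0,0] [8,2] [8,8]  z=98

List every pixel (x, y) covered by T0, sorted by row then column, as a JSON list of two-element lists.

T0:
  2·area = 48
  edge (0, 0)→(8, 2): d=(8,2) right/bottom  bias=-1
  edge (8, 2)→(8, 8): d=(0,6) right/bottom  bias=-1
  edge (8, 8)→(0, 0): d=(-8,-8) top-left  bias=+0
    (0,0)@(1, 1): e=[6,42,0] → █  [on edge]
    (1,0)@(3, 1): e=[2,30,16] → █
    (2,0)@(5, 1): e=[-2,18,32] → ·
    (0,1)@(1, 3): e=[22,42,-16] → ·
    (1,1)@(3, 3): e=[18,30,0] → █  [on edge]
    (2,1)@(5, 3): e=[14,18,16] → █
    (3,1)@(7, 3): e=[10,6,32] → █
    (1,2)@(3, 5): e=[34,30,-16] → ·
    (2,2)@(5, 5): e=[30,18,0] → █  [on edge]
    (2,3)@(5, 7): e=[46,18,-16] → ·
    (3,3)@(7, 7): e=[42,6,0] → █  [on edge]
    (3,4)@(7, 9): e=[58,6,-16] → ·
  covered (8 px):
    █ █ · ·
    · █ █ █
    · · █ █
    · · · █
    · · · ·

Result: [[0,0],[1,0],[1,1],[2,1],[3,1],[2,2],[3,2],[3,3]]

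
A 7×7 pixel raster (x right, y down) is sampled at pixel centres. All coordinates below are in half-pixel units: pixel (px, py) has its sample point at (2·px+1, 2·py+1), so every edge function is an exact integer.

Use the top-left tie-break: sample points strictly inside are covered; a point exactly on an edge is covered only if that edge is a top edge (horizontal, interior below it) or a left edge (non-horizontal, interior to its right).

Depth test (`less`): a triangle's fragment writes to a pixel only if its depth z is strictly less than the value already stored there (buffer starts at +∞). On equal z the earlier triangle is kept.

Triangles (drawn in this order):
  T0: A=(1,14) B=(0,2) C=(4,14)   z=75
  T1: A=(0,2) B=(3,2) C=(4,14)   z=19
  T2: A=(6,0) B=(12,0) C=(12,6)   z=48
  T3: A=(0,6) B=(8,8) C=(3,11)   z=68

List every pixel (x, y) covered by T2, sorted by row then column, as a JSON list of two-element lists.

T0:
  2·area = 36
  edge (1, 14)→(0, 2): d=(-1,-12) top-left  bias=+0
  edge (0, 2)→(4, 14): d=(4,12) right/bottom  bias=-1
  edge (4, 14)→(1, 14): d=(-3,0) right/bottom  bias=-1
    (0,2)@(1, 5): e=[9,0,27] → .  [on edge]
    (0,3)@(1, 7): e=[7,8,21] → X
    (1,3)@(3, 7): e=[31,-16,21] → .
    (0,4)@(1, 9): e=[5,16,15] → X
    (1,4)@(3, 9): e=[29,-8,15] → .
    (0,5)@(1, 11): e=[3,24,9] → X
    (1,5)@(3, 11): e=[27,0,9] → .  [on edge]
    (0,6)@(1, 13): e=[1,32,3] → X
    (1,6)@(3, 13): e=[25,8,3] → X
    (2,6)@(5, 13): e=[49,-16,3] → .
  covered (5 px):
    . . . . . . .
    . . . . . . .
    . . . . . . .
    X . . . . . .
    X . . . . . .
    X . . . . . .
    X X . . . . .
T1:
  2·area = 36
  edge (0, 2)→(3, 2): d=(3,0) top-left  bias=+0
  edge (3, 2)→(4, 14): d=(1,12) right/bottom  bias=-1
  edge (4, 14)→(0, 2): d=(-4,-12) top-left  bias=+0
    (0,1)@(1, 3): e=[3,25,8] → X
    (1,1)@(3, 3): e=[3,1,32] → X
    (2,1)@(5, 3): e=[3,-23,56] → .
    (0,2)@(1, 5): e=[9,27,0] → X  [on edge]
    (2,2)@(5, 5): e=[9,-21,48] → .
    (0,3)@(1, 7): e=[15,29,-8] → .
    (1,3)@(3, 7): e=[15,5,16] → X
    (2,3)@(5, 7): e=[15,-19,40] → .
    (1,4)@(3, 9): e=[21,7,8] → X
    (2,4)@(5, 9): e=[21,-17,32] → .
    (1,5)@(3, 11): e=[27,9,0] → X  [on edge]
    (2,5)@(5, 11): e=[27,-15,24] → .
  covered (7 px):
    . . . . . . .
    X X . . . . .
    X X . . . . .
    . X . . . . .
    . X . . . . .
    . X . . . . .
    . . . . . . .
T2:
  2·area = 36
  edge (6, 0)→(12, 0): d=(6,0) top-left  bias=+0
  edge (12, 0)→(12, 6): d=(0,6) right/bottom  bias=-1
  edge (12, 6)→(6, 0): d=(-6,-6) top-left  bias=+0
    (3,0)@(7, 1): e=[6,30,0] → X  [on edge]
    (4,0)@(9, 1): e=[6,18,12] → X
    (5,0)@(11, 1): e=[6,6,24] → X
    (6,0)@(13, 1): e=[6,-6,36] → .
    (3,1)@(7, 3): e=[18,30,-12] → .
    (4,1)@(9, 3): e=[18,18,0] → X  [on edge]
    (6,1)@(13, 3): e=[18,-6,24] → .
    (4,2)@(9, 5): e=[30,18,-12] → .
    (5,2)@(11, 5): e=[30,6,0] → X  [on edge]
    (6,2)@(13, 5): e=[30,-6,12] → .
    (5,3)@(11, 7): e=[42,6,-12] → .
    (6,3)@(13, 7): e=[42,-6,0] → .  [on edge]
  covered (6 px):
    . . . X X X .
    . . . . X X .
    . . . . . X .
    . . . . . . .
    . . . . . . .
    . . . . . . .
    . . . . . . .
T3:
  2·area = 34
  edge (0, 6)→(8, 8): d=(8,2) right/bottom  bias=-1
  edge (8, 8)→(3, 11): d=(-5,3) right/bottom  bias=-1
  edge (3, 11)→(0, 6): d=(-3,-5) top-left  bias=+0
    (6,2)@(13, 5): e=[-34,0,68] → .  [on edge]
    (0,3)@(1, 7): e=[6,26,2] → X
    (1,3)@(3, 7): e=[2,20,12] → X
    (2,3)@(5, 7): e=[-2,14,22] → .
    (0,4)@(1, 9): e=[22,16,-4] → .
    (1,4)@(3, 9): e=[18,10,6] → X
    (2,4)@(5, 9): e=[14,4,16] → X
    (3,4)@(7, 9): e=[10,-2,26] → .
    (1,5)@(3, 11): e=[34,0,0] → .  [on edge]
    (2,5)@(5, 11): e=[30,-6,10] → .
  covered (4 px):
    . . . . . . .
    . . . . . . .
    . . . . . . .
    X X . . . . .
    . X X . . . .
    . . . . . . .
    . . . . . . .

Result: [[3,0],[4,0],[5,0],[4,1],[5,1],[5,2]]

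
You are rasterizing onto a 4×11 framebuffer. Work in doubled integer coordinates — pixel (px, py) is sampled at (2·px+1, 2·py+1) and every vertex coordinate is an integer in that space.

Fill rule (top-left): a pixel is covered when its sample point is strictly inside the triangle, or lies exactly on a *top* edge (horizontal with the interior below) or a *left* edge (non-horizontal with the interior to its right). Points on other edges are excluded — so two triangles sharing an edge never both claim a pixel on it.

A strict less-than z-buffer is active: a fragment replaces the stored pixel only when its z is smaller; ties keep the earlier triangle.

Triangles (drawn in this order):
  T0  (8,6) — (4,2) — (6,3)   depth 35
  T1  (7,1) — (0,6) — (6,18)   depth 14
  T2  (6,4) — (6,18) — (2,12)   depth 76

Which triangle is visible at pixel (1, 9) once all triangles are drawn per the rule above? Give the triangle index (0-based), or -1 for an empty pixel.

T0:
  2·area = 4
  edge (8, 6)→(4, 2): d=(-4,-4) top-left  bias=+0
  edge (4, 2)→(6, 3): d=(2,1) right/bottom  bias=-1
  edge (6, 3)→(8, 6): d=(2,3) right/bottom  bias=-1
    (1,0)@(3, 1): e=[0,-1,5] → ·  [on edge]
    (2,1)@(5, 3): e=[0,1,3] → █  [on edge]
    (3,1)@(7, 3): e=[8,-1,-3] → ·
    (2,2)@(5, 5): e=[-8,5,7] → ·
    (3,2)@(7, 5): e=[0,3,1] → █  [on edge]
    (3,3)@(7, 7): e=[-8,7,5] → ·
  covered (2 px):
    · · · ·
    · · █ ·
    · · · █
    · · · ·
    · · · ·
    · · · ·
    · · · ·
    · · · ·
    · · · ·
    · · · ·
    · · · ·
T1:
  2·area = 114  (B↔C swapped to make it positive)
  edge (7, 1)→(6, 18): d=(-1,17) right/bottom  bias=-1
  edge (6, 18)→(0, 6): d=(-6,-12) top-left  bias=+0
  edge (0, 6)→(7, 1): d=(7,-5) top-left  bias=+0
    (3,0)@(7, 1): e=[0,114,0] → ·  [on edge]
    (2,1)@(5, 3): e=[32,78,4] → █
    (3,1)@(7, 3): e=[-2,102,14] → ·
    (1,2)@(3, 5): e=[64,42,8] → █
    (3,2)@(7, 5): e=[-4,90,28] → ·
    (0,3)@(1, 7): e=[96,6,12] → █
    (3,3)@(7, 7): e=[-6,78,42] → ·
    (0,4)@(1, 9): e=[94,-6,26] → ·
    (1,4)@(3, 9): e=[60,18,36] → █
    (3,4)@(7, 9): e=[-8,66,56] → ·
    (1,5)@(3, 11): e=[58,6,50] → █
    (3,5)@(7, 11): e=[-10,54,70] → ·
  covered (12 px):
    · · · ·
    · · █ ·
    · █ █ ·
    █ █ █ ·
    · █ █ ·
    · █ █ ·
    · · █ ·
    · · █ ·
    · · · ·
    · · · ·
    · · · ·
T2:
  2·area = 56
  edge (6, 4)→(6, 18): d=(0,14) right/bottom  bias=-1
  edge (6, 18)→(2, 12): d=(-4,-6) top-left  bias=+0
  edge (2, 12)→(6, 4): d=(4,-8) top-left  bias=+0
    (2,3)@(5, 7): e=[14,38,4] → █
    (3,3)@(7, 7): e=[-14,50,20] → ·
    (2,4)@(5, 9): e=[14,30,12] → █
    (3,4)@(7, 9): e=[-14,42,28] → ·
    (1,5)@(3, 11): e=[42,10,4] → █
    (3,5)@(7, 11): e=[-14,34,36] → ·
    (1,6)@(3, 13): e=[42,2,12] → █
    (3,6)@(7, 13): e=[-14,26,44] → ·
    (1,7)@(3, 15): e=[42,-6,20] → ·
    (2,7)@(5, 15): e=[14,6,36] → █
    (3,7)@(7, 15): e=[-14,18,52] → ·
    (2,8)@(5, 17): e=[14,-2,44] → ·
  covered (7 px):
    · · · ·
    · · · ·
    · · · ·
    · · █ ·
    · · █ ·
    · █ █ ·
    · █ █ ·
    · · █ ·
    · · · ·
    · · · ·
    · · · ·

Z-buffer (winner per pixel, '.' = empty):
  . . . .
  . . 1 .
  . 1 1 0
  1 1 1 .
  . 1 1 .
  . 1 1 .
  . 2 1 .
  . . 1 .
  . . . .
  . . . .
  . . . .

Final: -1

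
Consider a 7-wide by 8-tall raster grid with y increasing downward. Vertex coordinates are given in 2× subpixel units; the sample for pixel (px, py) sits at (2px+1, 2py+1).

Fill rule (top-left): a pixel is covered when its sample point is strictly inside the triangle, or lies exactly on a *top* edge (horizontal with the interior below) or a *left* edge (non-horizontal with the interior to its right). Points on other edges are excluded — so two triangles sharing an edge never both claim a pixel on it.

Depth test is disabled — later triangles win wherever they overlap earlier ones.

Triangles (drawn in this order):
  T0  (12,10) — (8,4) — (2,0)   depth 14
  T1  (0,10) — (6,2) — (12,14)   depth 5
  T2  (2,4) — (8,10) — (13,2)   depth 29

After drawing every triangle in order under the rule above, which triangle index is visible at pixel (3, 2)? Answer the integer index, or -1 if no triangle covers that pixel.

T0:
  2·area = 20  (B↔C swapped to make it positive)
  edge (12, 10)→(2, 0): d=(-10,-10) top-left  bias=+0
  edge (2, 0)→(8, 4): d=(6,4) right/bottom  bias=-1
  edge (8, 4)→(12, 10): d=(4,6) right/bottom  bias=-1
    (1,0)@(3, 1): e=[0,2,18] → X  [on edge]
    (2,0)@(5, 1): e=[20,-6,6] → .
    (1,1)@(3, 3): e=[-20,14,26] → .
    (2,1)@(5, 3): e=[0,6,14] → X  [on edge]
    (3,1)@(7, 3): e=[20,-2,2] → .
    (2,2)@(5, 5): e=[-20,18,22] → .
    (3,2)@(7, 5): e=[0,10,10] → X  [on edge]
    (4,2)@(9, 5): e=[20,2,-2] → .
    (3,3)@(7, 7): e=[-20,22,18] → .
    (4,3)@(9, 7): e=[0,14,6] → X  [on edge]
    (5,3)@(11, 7): e=[20,6,-6] → .
    (4,4)@(9, 9): e=[-20,26,14] → .
    (5,4)@(11, 9): e=[0,18,2] → X  [on edge]
    (6,5)@(13, 11): e=[0,22,-2] → .  [on edge]
  covered (5 px):
    . X . . . . .
    . . X . . . .
    . . . X . . .
    . . . . X . .
    . . . . . X .
    . . . . . . .
    . . . . . . .
    . . . . . . .
T1:
  2·area = 120
  edge (0, 10)→(6, 2): d=(6,-8) top-left  bias=+0
  edge (6, 2)→(12, 14): d=(6,12) right/bottom  bias=-1
  edge (12, 14)→(0, 10): d=(-12,-4) top-left  bias=+0
    (2,2)@(5, 5): e=[10,30,80] → X
    (3,2)@(7, 5): e=[26,6,88] → X
    (4,2)@(9, 5): e=[42,-18,96] → .
    (1,3)@(3, 7): e=[6,66,48] → X
    (4,3)@(9, 7): e=[54,-6,72] → .
    (0,4)@(1, 9): e=[2,102,16] → X
    (4,4)@(9, 9): e=[66,6,48] → X
    (5,4)@(11, 9): e=[82,-18,56] → .
    (0,5)@(1, 11): e=[14,114,-8] → .
    (1,5)@(3, 11): e=[30,90,0] → X  [on edge]
    (5,5)@(11, 11): e=[94,-6,32] → .
    (1,6)@(3, 13): e=[42,102,-24] → .
    (4,6)@(9, 13): e=[90,30,0] → X  [on edge]
  covered (16 px):
    . . . . . . .
    . . . . . . .
    . . X X . . .
    . X X X . . .
    X X X X X . .
    . X X X X . .
    . . . . X X .
    . . . . . . .
T2:
  2·area = 78  (B↔C swapped to make it positive)
  edge (2, 4)→(13, 2): d=(11,-2) top-left  bias=+0
  edge (13, 2)→(8, 10): d=(-5,8) right/bottom  bias=-1
  edge (8, 10)→(2, 4): d=(-6,-6) top-left  bias=+0
    (0,1)@(1, 3): e=[-13,91,0] → .  [on edge]
    (4,1)@(9, 3): e=[3,27,48] → X
    (5,1)@(11, 3): e=[7,11,60] → X
    (6,1)@(13, 3): e=[11,-5,72] → .
    (1,2)@(3, 5): e=[13,65,0] → X  [on edge]
    (2,2)@(5, 5): e=[17,49,12] → X
    (3,2)@(7, 5): e=[21,33,24] → X
    (6,2)@(13, 5): e=[33,-15,60] → .
    (1,3)@(3, 7): e=[35,55,-12] → .
    (2,3)@(5, 7): e=[39,39,0] → X  [on edge]
    (5,3)@(11, 7): e=[51,-9,36] → .
    (2,4)@(5, 9): e=[61,29,-12] → .
    (3,4)@(7, 9): e=[65,13,0] → X  [on edge]
    (4,5)@(9, 11): e=[91,-13,0] → .  [on edge]
    (5,6)@(11, 13): e=[117,-39,0] → .  [on edge]
    (6,7)@(13, 15): e=[143,-65,0] → .  [on edge]
  covered (11 px):
    . . . . . . .
    . . . . X X .
    . X X X X X .
    . . X X X . .
    . . . X . . .
    . . . . . . .
    . . . . . . .
    . . . . . . .

Z-buffer (winner per pixel, '.' = empty):
  . 0 . . . . .
  . . 0 . 2 2 .
  . 2 2 2 2 2 .
  . 1 2 2 2 . .
  1 1 1 2 1 0 .
  . 1 1 1 1 . .
  . . . . 1 1 .
  . . . . . . .

Final: 2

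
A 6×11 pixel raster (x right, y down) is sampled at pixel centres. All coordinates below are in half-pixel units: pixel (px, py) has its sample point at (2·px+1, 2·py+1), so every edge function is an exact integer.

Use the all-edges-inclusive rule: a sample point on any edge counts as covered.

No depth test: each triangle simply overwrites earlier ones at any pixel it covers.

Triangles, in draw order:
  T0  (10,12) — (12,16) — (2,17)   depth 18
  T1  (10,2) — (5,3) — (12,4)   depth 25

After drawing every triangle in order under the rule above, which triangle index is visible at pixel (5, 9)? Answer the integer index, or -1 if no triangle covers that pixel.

T0:
  2·area = 42
  edge (10, 12)→(12, 16): d=(2,4) inclusive
  edge (12, 16)→(2, 17): d=(-10,1) inclusive
  edge (2, 17)→(10, 12): d=(8,-5) inclusive
    (4,6)@(9, 13): e=[6,33,3] → █
    (5,6)@(11, 13): e=[-2,31,13] → ·
    (3,7)@(7, 15): e=[18,15,9] → █
    (5,7)@(11, 15): e=[2,11,29] → █
    (3,8)@(7, 17): e=[22,-5,25] → ·
    (4,8)@(9, 17): e=[14,-7,35] → ·
    (5,8)@(11, 17): e=[6,-9,45] → ·
  covered (4 px):
    · · · · · ·
    · · · · · ·
    · · · · · ·
    · · · · · ·
    · · · · · ·
    · · · · · ·
    · · · · █ ·
    · · · █ █ █
    · · · · · ·
    · · · · · ·
    · · · · · ·
T1:
  2·area = 12  (B↔C swapped to make it positive)
  edge (10, 2)→(12, 4): d=(2,2) inclusive
  edge (12, 4)→(5, 3): d=(-7,-1) inclusive
  edge (5, 3)→(10, 2): d=(5,-1) inclusive
    (4,0)@(9, 1): e=[0,18,-6] → ·  [on edge]
    (2,1)@(5, 3): e=[12,0,0] → █  [on edge]
    (3,1)@(7, 3): e=[8,2,2] → █
    (4,1)@(9, 3): e=[4,4,4] → █
    (5,1)@(11, 3): e=[0,6,6] → █  [on edge]
    (2,2)@(5, 5): e=[16,-14,10] → ·
    (3,2)@(7, 5): e=[12,-12,12] → ·
    (4,2)@(9, 5): e=[8,-10,14] → ·
    (5,2)@(11, 5): e=[4,-8,16] → ·
  covered (4 px):
    · · · · · ·
    · · █ █ █ █
    · · · · · ·
    · · · · · ·
    · · · · · ·
    · · · · · ·
    · · · · · ·
    · · · · · ·
    · · · · · ·
    · · · · · ·
    · · · · · ·

Z-buffer (winner per pixel, '.' = empty):
  . . . . . .
  . . 1 1 1 1
  . . . . . .
  . . . . . .
  . . . . . .
  . . . . . .
  . . . . 0 .
  . . . 0 0 0
  . . . . . .
  . . . . . .
  . . . . . .

Answer: -1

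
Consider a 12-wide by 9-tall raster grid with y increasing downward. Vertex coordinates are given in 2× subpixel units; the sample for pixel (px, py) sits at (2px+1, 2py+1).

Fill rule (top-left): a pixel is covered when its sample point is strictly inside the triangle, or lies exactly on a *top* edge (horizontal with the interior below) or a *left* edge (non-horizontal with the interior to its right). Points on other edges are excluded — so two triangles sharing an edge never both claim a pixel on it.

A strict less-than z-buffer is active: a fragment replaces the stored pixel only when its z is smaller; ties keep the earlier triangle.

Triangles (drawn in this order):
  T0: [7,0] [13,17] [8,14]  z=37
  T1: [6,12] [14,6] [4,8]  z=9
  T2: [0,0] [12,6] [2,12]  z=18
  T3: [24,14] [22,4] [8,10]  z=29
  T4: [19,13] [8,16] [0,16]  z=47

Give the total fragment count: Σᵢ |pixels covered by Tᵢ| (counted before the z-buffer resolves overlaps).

T0:
  2·area = 67
  edge (7, 0)→(13, 17): d=(6,17) right/bottom  bias=-1
  edge (13, 17)→(8, 14): d=(-5,-3) top-left  bias=+0
  edge (8, 14)→(7, 0): d=(-1,-14) top-left  bias=+0
    (4,3)@(9, 7): e=[8,38,21] → █
    (5,3)@(11, 7): e=[-26,44,49] → ·
    (4,4)@(9, 9): e=[20,28,19] → █
    (5,4)@(11, 9): e=[-14,34,47] → ·
    (1,5)@(3, 11): e=[134,0,-67] → ·  [on edge]
    (4,5)@(9, 11): e=[32,18,17] → █
    (5,5)@(11, 11): e=[-2,24,45] → ·
    (4,6)@(9, 13): e=[44,8,15] → █
    (5,6)@(11, 13): e=[10,14,43] → █
    (6,6)@(13, 13): e=[-24,20,71] → ·
    (4,7)@(9, 15): e=[56,-2,13] → ·
    (5,7)@(11, 15): e=[22,4,41] → █
    (6,8)@(13, 17): e=[0,0,67] → ·  [on edge]
  covered (6 px):
    · · · · · · · · · · · ·
    · · · · · · · · · · · ·
    · · · · · · · · · · · ·
    · · · · █ · · · · · · ·
    · · · · █ · · · · · · ·
    · · · · █ · · · · · · ·
    · · · · █ █ · · · · · ·
    · · · · · █ · · · · · ·
    · · · · · · · · · · · ·
T1:
  2·area = 44  (B↔C swapped to make it positive)
  edge (6, 12)→(4, 8): d=(-2,-4) top-left  bias=+0
  edge (4, 8)→(14, 6): d=(10,-2) top-left  bias=+0
  edge (14, 6)→(6, 12): d=(-8,6) right/bottom  bias=-1
    (9,2)@(19, 5): e=[66,0,-22] → ·  [on edge]
    (4,3)@(9, 7): e=[22,0,22] → █  [on edge]
    (5,3)@(11, 7): e=[30,4,10] → █
    (6,3)@(13, 7): e=[38,8,-2] → ·
    (2,4)@(5, 9): e=[2,12,30] → █
    (3,4)@(7, 9): e=[10,16,18] → █
    (5,4)@(11, 9): e=[26,24,-6] → ·
    (2,5)@(5, 11): e=[-2,32,14] → ·
    (3,5)@(7, 11): e=[6,36,2] → █
    (4,5)@(9, 11): e=[14,40,-10] → ·
    (3,6)@(7, 13): e=[2,56,-14] → ·
  covered (6 px):
    · · · · · · · · · · · ·
    · · · · · · · · · · · ·
    · · · · · · · · · · · ·
    · · · · █ █ · · · · · ·
    · · █ █ █ · · · · · · ·
    · · · █ · · · · · · · ·
    · · · · · · · · · · · ·
    · · · · · · · · · · · ·
    · · · · · · · · · · · ·
T2:
  2·area = 132
  edge (0, 0)→(12, 6): d=(12,6) right/bottom  bias=-1
  edge (12, 6)→(2, 12): d=(-10,6) right/bottom  bias=-1
  edge (2, 12)→(0, 0): d=(-2,-12) top-left  bias=+0
    (0,0)@(1, 1): e=[6,116,10] → █
    (1,0)@(3, 1): e=[-6,104,34] → ·
    (0,1)@(1, 3): e=[30,96,6] → █
    (1,1)@(3, 3): e=[18,84,30] → █
    (2,1)@(5, 3): e=[6,72,54] → █
    (3,1)@(7, 3): e=[-6,60,78] → ·
    (8,1)@(17, 3): e=[-66,0,198] → ·  [on edge]
    (0,2)@(1, 5): e=[54,76,2] → █
    (3,2)@(7, 5): e=[18,40,74] → █
    (4,2)@(9, 5): e=[6,28,98] → █
    (5,2)@(11, 5): e=[-6,16,122] → ·
    (0,3)@(1, 7): e=[78,56,-2] → ·
    (3,4)@(7, 9): e=[66,0,66] → ·  [on edge]
  covered (16 px):
    █ · · · · · · · · · · ·
    █ █ █ · · · · · · · · ·
    █ █ █ █ █ · · · · · · ·
    · █ █ █ █ · · · · · · ·
    · █ █ · · · · · · · · ·
    · █ · · · · · · · · · ·
    · · · · · · · · · · · ·
    · · · · · · · · · · · ·
    · · · · · · · · · · · ·
T3:
  2·area = 152  (B↔C swapped to make it positive)
  edge (24, 14)→(8, 10): d=(-16,-4) top-left  bias=+0
  edge (8, 10)→(22, 4): d=(14,-6) top-left  bias=+0
  edge (22, 4)→(24, 14): d=(2,10) right/bottom  bias=-1
    (10,2)@(21, 5): e=[132,8,12] → █
    (11,2)@(23, 5): e=[140,20,-8] → ·
    (7,3)@(15, 7): e=[76,0,76] → █  [on edge]
    (8,3)@(17, 7): e=[84,12,56] → █
    (9,3)@(19, 7): e=[92,24,36] → █
    (11,3)@(23, 7): e=[108,48,-4] → ·
    (5,4)@(11, 9): e=[28,4,120] → █
    (6,4)@(13, 9): e=[36,16,100] → █
    (11,4)@(23, 9): e=[76,76,0] → ·  [on edge]
    (5,5)@(11, 11): e=[-4,32,124] → ·
    (6,5)@(13, 11): e=[4,44,104] → █
    (11,5)@(23, 11): e=[44,104,4] → █
    (0,6)@(1, 13): e=[-76,0,228] → ·  [on edge]
  covered (19 px):
    · · · · · · · · · · · ·
    · · · · · · · · · · · ·
    · · · · · · · · · · █ ·
    · · · · · · · █ █ █ █ ·
    · · · · · █ █ █ █ █ █ ·
    · · · · · · █ █ █ █ █ █
    · · · · · · · · · · █ █
    · · · · · · · · · · · ·
    · · · · · · · · · · · ·
T4:
  2·area = 24
  edge (19, 13)→(8, 16): d=(-11,3) right/bottom  bias=-1
  edge (8, 16)→(0, 16): d=(-8,0) right/bottom  bias=-1
  edge (0, 16)→(19, 13): d=(19,-3) top-left  bias=+0
    (9,6)@(19, 13): e=[0,24,0] → ·  [on edge]
    (3,7)@(7, 15): e=[14,8,2] → █
    (4,7)@(9, 15): e=[8,8,8] → █
    (5,7)@(11, 15): e=[2,8,14] → █
    (6,7)@(13, 15): e=[-4,8,20] → ·
    (3,8)@(7, 17): e=[-8,-8,40] → ·
    (4,8)@(9, 17): e=[-14,-8,46] → ·
    (5,8)@(11, 17): e=[-20,-8,52] → ·
  covered (3 px):
    · · · · · · · · · · · ·
    · · · · · · · · · · · ·
    · · · · · · · · · · · ·
    · · · · · · · · · · · ·
    · · · · · · · · · · · ·
    · · · · · · · · · · · ·
    · · · · · · · · · · · ·
    · · · █ █ █ · · · · · ·
    · · · · · · · · · · · ·

Result: 50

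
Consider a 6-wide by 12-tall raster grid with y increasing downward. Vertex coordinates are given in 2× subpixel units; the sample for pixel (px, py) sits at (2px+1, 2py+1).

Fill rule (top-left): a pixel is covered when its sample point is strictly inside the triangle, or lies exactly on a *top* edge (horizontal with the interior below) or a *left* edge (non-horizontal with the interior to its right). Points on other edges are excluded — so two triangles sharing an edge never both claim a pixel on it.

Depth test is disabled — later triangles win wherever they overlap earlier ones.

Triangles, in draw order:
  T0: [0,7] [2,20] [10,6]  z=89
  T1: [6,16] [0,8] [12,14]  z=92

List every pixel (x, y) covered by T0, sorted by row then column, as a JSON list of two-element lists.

T0:
  2·area = 132  (B↔C swapped to make it positive)
  edge (0, 7)→(10, 6): d=(10,-1) top-left  bias=+0
  edge (10, 6)→(2, 20): d=(-8,14) right/bottom  bias=-1
  edge (2, 20)→(0, 7): d=(-2,-13) top-left  bias=+0
    (0,3)@(1, 7): e=[1,118,13] → █
    (1,3)@(3, 7): e=[3,90,39] → █
    (2,3)@(5, 7): e=[5,62,65] → █
    (3,3)@(7, 7): e=[7,34,91] → █
    (4,3)@(9, 7): e=[9,6,117] → █
    (5,3)@(11, 7): e=[11,-22,143] → ·
    (0,4)@(1, 9): e=[21,102,9] → █
    (4,4)@(9, 9): e=[29,-10,113] → ·
    (0,5)@(1, 11): e=[41,86,5] → █
    (4,5)@(9, 11): e=[49,-26,109] → ·
    (0,6)@(1, 13): e=[61,70,1] → █
    (3,6)@(7, 13): e=[67,-14,79] → ·
  covered (18 px):
    · · · · · ·
    · · · · · ·
    · · · · · ·
    █ █ █ █ █ ·
    █ █ █ █ · ·
    █ █ █ █ · ·
    █ █ █ · · ·
    · █ · · · ·
    · █ · · · ·
    · · · · · ·
    · · · · · ·
    · · · · · ·
T1:
  2·area = 60
  edge (6, 16)→(0, 8): d=(-6,-8) top-left  bias=+0
  edge (0, 8)→(12, 14): d=(12,6) right/bottom  bias=-1
  edge (12, 14)→(6, 16): d=(-6,2) right/bottom  bias=-1
    (0,4)@(1, 9): e=[2,6,52] → █
    (1,4)@(3, 9): e=[18,-6,48] → ·
    (0,5)@(1, 11): e=[-10,30,40] → ·
    (1,5)@(3, 11): e=[6,18,36] → █
    (2,5)@(5, 11): e=[22,6,32] → █
    (3,5)@(7, 11): e=[38,-6,28] → ·
    (1,6)@(3, 13): e=[-6,42,24] → ·
    (2,6)@(5, 13): e=[10,30,20] → █
    (3,6)@(7, 13): e=[26,18,16] → █
    (4,6)@(9, 13): e=[42,6,12] → █
    (5,6)@(11, 13): e=[58,-6,8] → ·
    (2,7)@(5, 15): e=[-2,54,8] → ·
    (4,7)@(9, 15): e=[30,30,0] → ·  [on edge]
    (1,8)@(3, 17): e=[-30,90,0] → ·  [on edge]
  covered (7 px):
    · · · · · ·
    · · · · · ·
    · · · · · ·
    · · · · · ·
    █ · · · · ·
    · █ █ · · ·
    · · █ █ █ ·
    · · · █ · ·
    · · · · · ·
    · · · · · ·
    · · · · · ·
    · · · · · ·

Final: [[0,3],[1,3],[2,3],[3,3],[4,3],[0,4],[1,4],[2,4],[3,4],[0,5],[1,5],[2,5],[3,5],[0,6],[1,6],[2,6],[1,7],[1,8]]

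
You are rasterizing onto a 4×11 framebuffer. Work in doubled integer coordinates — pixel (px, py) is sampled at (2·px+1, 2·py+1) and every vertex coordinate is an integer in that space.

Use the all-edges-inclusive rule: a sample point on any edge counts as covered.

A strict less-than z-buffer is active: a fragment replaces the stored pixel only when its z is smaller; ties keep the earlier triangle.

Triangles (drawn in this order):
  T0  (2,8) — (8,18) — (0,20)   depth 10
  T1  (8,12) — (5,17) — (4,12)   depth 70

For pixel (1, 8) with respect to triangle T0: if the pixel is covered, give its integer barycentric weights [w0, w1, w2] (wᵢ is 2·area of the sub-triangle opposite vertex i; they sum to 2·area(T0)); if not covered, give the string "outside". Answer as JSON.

T0:
  2·area = 92
  edge (2, 8)→(8, 18): d=(6,10) inclusive
  edge (8, 18)→(0, 20): d=(-8,2) inclusive
  edge (0, 20)→(2, 8): d=(2,-12) inclusive
    (1,5)@(3, 11): e=[8,66,18] → █
    (2,5)@(5, 11): e=[-12,62,42] → ·
    (1,6)@(3, 13): e=[20,50,22] → █
    (2,6)@(5, 13): e=[0,46,46] → █  [on edge]
    (3,6)@(7, 13): e=[-20,42,70] → ·
    (0,7)@(1, 15): e=[52,38,2] → █
    (3,7)@(7, 15): e=[-8,26,74] → ·
    (0,8)@(1, 17): e=[64,22,6] → █
    (3,8)@(7, 17): e=[4,10,78] → █
    (0,9)@(1, 19): e=[76,6,10] → █
    (2,9)@(5, 19): e=[36,-2,58] → ·
    (3,9)@(7, 19): e=[16,-6,82] → ·
  covered (12 px):
    · · · ·
    · · · ·
    · · · ·
    · · · ·
    · · · ·
    · █ · ·
    · █ █ ·
    █ █ █ ·
    █ █ █ █
    █ █ · ·
    · · · ·
T1:
  2·area = 20
  edge (8, 12)→(5, 17): d=(-3,5) inclusive
  edge (5, 17)→(4, 12): d=(-1,-5) inclusive
  edge (4, 12)→(8, 12): d=(4,0) inclusive
    (1,3)@(3, 7): e=[40,0,-20] → ·  [on edge]
    (2,6)@(5, 13): e=[12,4,4] → █
    (3,6)@(7, 13): e=[2,14,4] → █
    (2,7)@(5, 15): e=[6,2,12] → █
    (3,7)@(7, 15): e=[-4,12,12] → ·
    (2,8)@(5, 17): e=[0,0,20] → █  [on edge]
    (3,8)@(7, 17): e=[-10,10,20] → ·
    (2,9)@(5, 19): e=[-6,-2,28] → ·
  covered (4 px):
    · · · ·
    · · · ·
    · · · ·
    · · · ·
    · · · ·
    · · · ·
    · · █ █
    · · █ ·
    · · █ ·
    · · · ·
    · · · ·

Result: [18,30,44]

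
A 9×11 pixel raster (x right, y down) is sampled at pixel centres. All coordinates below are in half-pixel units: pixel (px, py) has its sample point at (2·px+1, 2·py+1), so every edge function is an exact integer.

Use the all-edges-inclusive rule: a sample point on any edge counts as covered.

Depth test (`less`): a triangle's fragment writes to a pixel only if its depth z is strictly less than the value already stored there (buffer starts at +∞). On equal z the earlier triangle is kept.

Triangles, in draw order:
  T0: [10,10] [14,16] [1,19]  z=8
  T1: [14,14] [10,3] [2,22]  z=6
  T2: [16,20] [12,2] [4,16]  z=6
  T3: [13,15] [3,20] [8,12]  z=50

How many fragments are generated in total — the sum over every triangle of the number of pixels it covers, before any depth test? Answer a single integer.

T0:
  2·area = 90
  edge (10, 10)→(14, 16): d=(4,6) inclusive
  edge (14, 16)→(1, 19): d=(-13,3) inclusive
  edge (1, 19)→(10, 10): d=(9,-9) inclusive
    (8,1)@(17, 3): e=[-70,160,0] → ·  [on edge]
    (7,2)@(15, 5): e=[-50,140,0] → ·  [on edge]
    (6,3)@(13, 7): e=[-30,120,0] → ·  [on edge]
    (5,4)@(11, 9): e=[-10,100,0] → ·  [on edge]
    (4,5)@(9, 11): e=[10,80,0] → #  [on edge]
    (5,5)@(11, 11): e=[-2,74,18] → ·
    (3,6)@(7, 13): e=[30,60,0] → #  [on edge]
    (5,6)@(11, 13): e=[6,48,36] → #
    (6,6)@(13, 13): e=[-6,42,54] → ·
    (2,7)@(5, 15): e=[50,40,0] → #  [on edge]
    (6,7)@(13, 15): e=[2,16,72] → #
    (7,7)@(15, 15): e=[-10,10,90] → ·
    (1,8)@(3, 17): e=[70,20,0] → #  [on edge]
    (0,9)@(1, 19): e=[90,0,0] → #  [on edge]
  covered (14 px):
    · · · · · · · · ·
    · · · · · · · · ·
    · · · · · · · · ·
    · · · · · · · · ·
    · · · · · · · · ·
    · · · · # · · · ·
    · · · # # # · · ·
    · · # # # # # · ·
    · # # # # · · · ·
    # · · · · · · · ·
    · · · · · · · · ·
T1:
  2·area = 164  (B↔C swapped to make it positive)
  edge (14, 14)→(2, 22): d=(-12,8) inclusive
  edge (2, 22)→(10, 3): d=(8,-19) inclusive
  edge (10, 3)→(14, 14): d=(4,11) inclusive
    (4,3)@(9, 7): e=[124,13,27] → #
    (5,3)@(11, 7): e=[108,51,5] → #
    (6,3)@(13, 7): e=[92,89,-17] → ·
    (4,4)@(9, 9): e=[100,29,35] → #
    (6,4)@(13, 9): e=[68,105,-9] → ·
    (3,5)@(7, 11): e=[92,7,65] → #
    (6,5)@(13, 11): e=[44,121,-1] → ·
    (3,6)@(7, 13): e=[68,23,73] → #
    (6,6)@(13, 13): e=[20,137,7] → #
    (7,6)@(15, 13): e=[4,175,-15] → ·
    (2,7)@(5, 15): e=[60,1,103] → #
    (6,7)@(13, 15): e=[-4,153,15] → ·
  covered (20 px):
    · · · · · · · · ·
    · · · · · · · · ·
    · · · · · · · · ·
    · · · · # # · · ·
    · · · · # # · · ·
    · · · # # # · · ·
    · · · # # # # · ·
    · · # # # # · · ·
    · · # # # · · · ·
    · · # · · · · · ·
    · # · · · · · · ·
T2:
  2·area = 200  (B↔C swapped to make it positive)
  edge (16, 20)→(4, 16): d=(-12,-4) inclusive
  edge (4, 16)→(12, 2): d=(8,-14) inclusive
  edge (12, 2)→(16, 20): d=(4,18) inclusive
    (5,2)@(11, 5): e=[160,10,30] → #
    (6,2)@(13, 5): e=[168,38,-6] → ·
    (5,3)@(11, 7): e=[136,26,38] → #
    (6,3)@(13, 7): e=[144,54,2] → #
    (7,3)@(15, 7): e=[152,82,-34] → ·
    (4,4)@(9, 9): e=[104,14,82] → #
    (7,4)@(15, 9): e=[128,98,-26] → ·
    (3,5)@(7, 11): e=[72,2,126] → #
    (7,5)@(15, 11): e=[104,114,-18] → ·
    (3,6)@(7, 13): e=[48,18,134] → #
    (7,6)@(15, 13): e=[80,130,-10] → ·
    (0,7)@(1, 15): e=[0,-50,250] → ·  [on edge]
    (3,8)@(7, 17): e=[0,50,150] → #  [on edge]
    (6,9)@(13, 19): e=[0,150,50] → #  [on edge]
  covered (26 px):
    · · · · · · · · ·
    · · · · · · · · ·
    · · · · · # · · ·
    · · · · · # # · ·
    · · · · # # # · ·
    · · · # # # # · ·
    · · · # # # # · ·
    · · # # # # # · ·
    · · · # # # # # ·
    · · · · · · # # ·
    · · · · · · · · ·
T3:
  2·area = 55
  edge (13, 15)→(3, 20): d=(-10,5) inclusive
  edge (3, 20)→(8, 12): d=(5,-8) inclusive
  edge (8, 12)→(13, 15): d=(5,3) inclusive
    (1,4)@(3, 9): e=[110,-55,0] → ·  [on edge]
    (4,6)@(9, 13): e=[40,13,2] → #
    (5,6)@(11, 13): e=[30,29,-4] → ·
    (8,6)@(17, 13): e=[0,77,-22] → ·  [on edge]
    (3,7)@(7, 15): e=[30,7,18] → #
    (5,7)@(11, 15): e=[10,39,6] → #
    (6,7)@(13, 15): e=[0,55,0] → #  [on edge]
    (7,7)@(15, 15): e=[-10,71,-6] → ·
    (2,8)@(5, 17): e=[20,1,34] → #
    (4,8)@(9, 17): e=[0,33,22] → #  [on edge]
    (5,8)@(11, 17): e=[-10,49,16] → ·
    (6,8)@(13, 17): e=[-20,65,10] → ·
    (2,9)@(5, 19): e=[0,11,44] → #  [on edge]
    (0,10)@(1, 21): e=[0,-11,66] → ·  [on edge]
  covered (9 px):
    · · · · · · · · ·
    · · · · · · · · ·
    · · · · · · · · ·
    · · · · · · · · ·
    · · · · · · · · ·
    · · · · · · · · ·
    · · · · # · · · ·
    · · · # # # # · ·
    · · # # # · · · ·
    · · # · · · · · ·
    · · · · · · · · ·

Result: 69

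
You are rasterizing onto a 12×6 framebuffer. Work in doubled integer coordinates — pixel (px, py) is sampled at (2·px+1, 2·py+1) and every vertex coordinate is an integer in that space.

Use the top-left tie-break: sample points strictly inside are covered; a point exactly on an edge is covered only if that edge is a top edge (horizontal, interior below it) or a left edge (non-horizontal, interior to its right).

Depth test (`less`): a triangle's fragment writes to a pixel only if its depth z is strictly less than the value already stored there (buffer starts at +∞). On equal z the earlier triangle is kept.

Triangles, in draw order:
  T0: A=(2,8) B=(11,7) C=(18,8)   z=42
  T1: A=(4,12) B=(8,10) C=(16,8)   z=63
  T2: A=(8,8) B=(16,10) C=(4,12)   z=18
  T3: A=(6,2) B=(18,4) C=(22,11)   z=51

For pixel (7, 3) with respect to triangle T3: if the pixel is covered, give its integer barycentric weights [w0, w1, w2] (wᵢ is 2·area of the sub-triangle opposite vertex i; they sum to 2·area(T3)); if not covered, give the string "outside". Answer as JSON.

T0:
  2·area = 16
  edge (2, 8)→(11, 7): d=(9,-1) top-left  bias=+0
  edge (11, 7)→(18, 8): d=(7,1) right/bottom  bias=-1
  edge (18, 8)→(2, 8): d=(-16,0) right/bottom  bias=-1
    (5,3)@(11, 7): e=[0,0,16] → ·  [on edge]
  covered (0 px):
    · · · · · · · · · · · ·
    · · · · · · · · · · · ·
    · · · · · · · · · · · ·
    · · · · · · · · · · · ·
    · · · · · · · · · · · ·
    · · · · · · · · · · · ·
T1:
  2·area = 8
  edge (4, 12)→(8, 10): d=(4,-2) top-left  bias=+0
  edge (8, 10)→(16, 8): d=(8,-2) top-left  bias=+0
  edge (16, 8)→(4, 12): d=(-12,4) right/bottom  bias=-1
    (9,3)@(19, 7): e=[10,-2,0] → ·  [on edge]
    (6,4)@(13, 9): e=[6,2,0] → ·  [on edge]
    (3,5)@(7, 11): e=[2,6,0] → ·  [on edge]
  covered (0 px):
    · · · · · · · · · · · ·
    · · · · · · · · · · · ·
    · · · · · · · · · · · ·
    · · · · · · · · · · · ·
    · · · · · · · · · · · ·
    · · · · · · · · · · · ·
T2:
  2·area = 40
  edge (8, 8)→(16, 10): d=(8,2) right/bottom  bias=-1
  edge (16, 10)→(4, 12): d=(-12,2) right/bottom  bias=-1
  edge (4, 12)→(8, 8): d=(4,-4) top-left  bias=+0
    (7,0)@(15, 1): e=[-70,110,0] → ·  [on edge]
    (6,1)@(13, 3): e=[-50,90,0] → ·  [on edge]
    (5,2)@(11, 5): e=[-30,70,0] → ·  [on edge]
    (4,3)@(9, 7): e=[-10,50,0] → ·  [on edge]
    (3,4)@(7, 9): e=[10,30,0] → █  [on edge]
    (4,4)@(9, 9): e=[6,26,8] → █
    (5,4)@(11, 9): e=[2,22,16] → █
    (6,4)@(13, 9): e=[-2,18,24] → ·
    (2,5)@(5, 11): e=[30,10,0] → █  [on edge]
    (5,5)@(11, 11): e=[18,-2,24] → ·
  covered (6 px):
    · · · · · · · · · · · ·
    · · · · · · · · · · · ·
    · · · · · · · · · · · ·
    · · · · · · · · · · · ·
    · · · █ █ █ · · · · · ·
    · · █ █ █ · · · · · · ·
T3:
  2·area = 76
  edge (6, 2)→(18, 4): d=(12,2) right/bottom  bias=-1
  edge (18, 4)→(22, 11): d=(4,7) right/bottom  bias=-1
  edge (22, 11)→(6, 2): d=(-16,-9) top-left  bias=+0
    (4,1)@(9, 3): e=[6,59,11] → █
    (5,1)@(11, 3): e=[2,45,29] → █
    (6,1)@(13, 3): e=[-2,31,47] → ·
    (4,2)@(9, 5): e=[30,67,-21] → ·
    (5,2)@(11, 5): e=[26,53,-3] → ·
    (6,2)@(13, 5): e=[22,39,15] → █
    (7,2)@(15, 5): e=[18,25,33] → █
    (8,2)@(17, 5): e=[14,11,51] → █
    (9,2)@(19, 5): e=[10,-3,69] → ·
    (6,3)@(13, 7): e=[46,47,-17] → ·
    (7,3)@(15, 7): e=[42,33,1] → █
    (9,3)@(19, 7): e=[34,5,37] → █
  covered (9 px):
    · · · · · · · · · · · ·
    · · · · █ █ · · · · · ·
    · · · · · · █ █ █ · · ·
    · · · · · · · █ █ █ · ·
    · · · · · · · · · █ · ·
    · · · · · · · · · · · ·

Answer: [33,1,42]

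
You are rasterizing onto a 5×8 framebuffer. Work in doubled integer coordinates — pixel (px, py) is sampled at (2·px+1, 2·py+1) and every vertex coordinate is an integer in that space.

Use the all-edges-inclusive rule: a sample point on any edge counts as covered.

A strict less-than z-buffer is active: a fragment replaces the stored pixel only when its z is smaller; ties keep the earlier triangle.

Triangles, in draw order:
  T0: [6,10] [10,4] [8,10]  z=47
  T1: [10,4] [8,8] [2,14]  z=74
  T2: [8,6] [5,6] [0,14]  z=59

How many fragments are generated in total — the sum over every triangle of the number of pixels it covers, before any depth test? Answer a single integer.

T0:
  2·area = 12
  edge (6, 10)→(10, 4): d=(4,-6) inclusive
  edge (10, 4)→(8, 10): d=(-2,6) inclusive
  edge (8, 10)→(6, 10): d=(-2,0) inclusive
    (4,3)@(9, 7): e=[6,0,6] → X  [on edge]
    (3,4)@(7, 9): e=[2,8,2] → X
    (4,4)@(9, 9): e=[14,-4,2] → .
    (3,5)@(7, 11): e=[10,4,-2] → .
    (3,6)@(7, 13): e=[18,0,-6] → .  [on edge]
  covered (2 px):
    . . . . .
    . . . . .
    . . . . .
    . . . . X
    . . . X .
    . . . . .
    . . . . .
    . . . . .
T1:
  2·area = 12
  edge (10, 4)→(8, 8): d=(-2,4) inclusive
  edge (8, 8)→(2, 14): d=(-6,6) inclusive
  edge (2, 14)→(10, 4): d=(8,-10) inclusive
    (4,3)@(9, 7): e=[-2,0,14] → .  [on edge]
    (3,4)@(7, 9): e=[2,0,10] → X  [on edge]
    (4,4)@(9, 9): e=[-6,-12,30] → .
    (2,5)@(5, 11): e=[6,0,6] → X  [on edge]
    (3,5)@(7, 11): e=[-2,-12,26] → .
    (1,6)@(3, 13): e=[10,0,2] → X  [on edge]
    (2,6)@(5, 13): e=[2,-12,22] → .
    (0,7)@(1, 15): e=[14,0,-2] → .  [on edge]
    (1,7)@(3, 15): e=[6,-12,18] → .
  covered (3 px):
    . . . . .
    . . . . .
    . . . . .
    . . . . .
    . . . X .
    . . X . .
    . X . . .
    . . . . .
T2:
  2·area = 24  (B↔C swapped to make it positive)
  edge (8, 6)→(0, 14): d=(-8,8) inclusive
  edge (0, 14)→(5, 6): d=(5,-8) inclusive
  edge (5, 6)→(8, 6): d=(3,0) inclusive
    (4,2)@(9, 5): e=[0,27,-3] → .  [on edge]
    (2,3)@(5, 7): e=[16,5,3] → X
    (3,3)@(7, 7): e=[0,21,3] → X  [on edge]
    (4,3)@(9, 7): e=[-16,37,3] → .
    (2,4)@(5, 9): e=[0,15,9] → X  [on edge]
    (3,4)@(7, 9): e=[-16,31,9] → .
    (1,5)@(3, 11): e=[0,9,15] → X  [on edge]
    (2,5)@(5, 11): e=[-16,25,15] → .
    (0,6)@(1, 13): e=[0,3,21] → X  [on edge]
    (1,6)@(3, 13): e=[-16,19,21] → .
    (0,7)@(1, 15): e=[-16,13,27] → .
  covered (5 px):
    . . . . .
    . . . . .
    . . . . .
    . . X X .
    . . X . .
    . X . . .
    X . . . .
    . . . . .

Answer: 10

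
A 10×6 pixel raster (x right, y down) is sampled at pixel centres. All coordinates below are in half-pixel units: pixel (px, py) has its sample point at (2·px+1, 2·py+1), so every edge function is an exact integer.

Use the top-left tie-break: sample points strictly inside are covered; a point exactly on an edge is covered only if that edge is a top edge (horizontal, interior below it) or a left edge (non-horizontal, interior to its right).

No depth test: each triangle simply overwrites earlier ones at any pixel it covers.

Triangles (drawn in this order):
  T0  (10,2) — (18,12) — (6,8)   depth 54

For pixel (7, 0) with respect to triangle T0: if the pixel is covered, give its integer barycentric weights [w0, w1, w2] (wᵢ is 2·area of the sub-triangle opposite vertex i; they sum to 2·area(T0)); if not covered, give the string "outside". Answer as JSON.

T0:
  2·area = 88
  edge (10, 2)→(18, 12): d=(8,10) right/bottom  bias=-1
  edge (18, 12)→(6, 8): d=(-12,-4) top-left  bias=+0
  edge (6, 8)→(10, 2): d=(4,-6) top-left  bias=+0
    (4,2)@(9, 5): e=[34,48,6] → █
    (5,2)@(11, 5): e=[14,56,18] → █
    (6,2)@(13, 5): e=[-6,64,30] → ·
    (1,3)@(3, 7): e=[110,0,-22] → ·  [on edge]
    (3,3)@(7, 7): e=[70,16,2] → █
    (6,3)@(13, 7): e=[10,40,38] → █
    (7,3)@(15, 7): e=[-10,48,50] → ·
    (3,4)@(7, 9): e=[86,-8,10] → ·
    (4,4)@(9, 9): e=[66,0,22] → █  [on edge]
    (7,4)@(15, 9): e=[6,24,58] → █
    (8,4)@(17, 9): e=[-14,32,70] → ·
    (4,5)@(9, 11): e=[82,-24,30] → ·
    (7,5)@(15, 11): e=[22,0,66] → █  [on edge]
  covered (12 px):
    · · · · · · · · · ·
    · · · · · · · · · ·
    · · · · █ █ · · · ·
    · · · █ █ █ █ · · ·
    · · · · █ █ █ █ · ·
    · · · · · · · █ █ ·

Answer: "outside"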